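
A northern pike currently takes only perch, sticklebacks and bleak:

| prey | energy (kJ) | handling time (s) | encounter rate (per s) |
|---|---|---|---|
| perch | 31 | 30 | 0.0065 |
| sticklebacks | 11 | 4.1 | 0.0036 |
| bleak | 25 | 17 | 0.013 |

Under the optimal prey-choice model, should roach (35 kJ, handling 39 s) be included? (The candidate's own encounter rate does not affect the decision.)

Intake rate on the current diet: R = (0.0065×31 + 0.0036×11 + 0.013×25) / (1 + 0.0065×30 + 0.0036×4.1 + 0.013×17) = 0.5661/1.431 = 0.3957 kJ/s.
roach: E/h = 35/39 = 0.8974 kJ/s.
Since 0.8974 > R, including roach increases the long-run rate.

Yes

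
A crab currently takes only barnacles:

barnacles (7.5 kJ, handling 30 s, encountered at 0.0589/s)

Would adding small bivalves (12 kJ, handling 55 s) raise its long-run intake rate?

On barnacles alone, R = ΣλE/(1+Σλh) = 0.4418/2.767 = 0.1596 kJ/s.
Profitability of small bivalves: 12/55 = 0.2182 kJ/s.
0.2182 > 0.1596, so adding small bivalves raises the average — include it.

Yes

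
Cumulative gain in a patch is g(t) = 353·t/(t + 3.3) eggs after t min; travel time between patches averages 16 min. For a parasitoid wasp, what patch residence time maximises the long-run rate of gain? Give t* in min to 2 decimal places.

7.27 min

Optimal t* satisfies g'(t*) = g(t*)/(T + t*).
g'(t) = 353·3.3/(t + 3.3)². Setting 353·3.3/(t+3.3)² = 353t/[(t+3.3)(16+t)] gives 3.3(16+t) = t(t+3.3), so t² = 3.3×16 = 52.8.
t* = √52.8 = 7.266 min.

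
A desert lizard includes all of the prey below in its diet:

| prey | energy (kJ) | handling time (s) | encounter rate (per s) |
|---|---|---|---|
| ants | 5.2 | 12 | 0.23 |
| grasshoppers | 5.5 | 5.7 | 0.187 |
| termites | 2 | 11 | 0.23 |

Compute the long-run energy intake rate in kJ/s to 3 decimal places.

0.365 kJ/s

R = (0.23×5.2 + 0.187×5.5 + 0.23×2) / (1 + 0.23×12 + 0.187×5.7 + 0.23×11) = 2.685/7.356 = 0.3649 kJ/s.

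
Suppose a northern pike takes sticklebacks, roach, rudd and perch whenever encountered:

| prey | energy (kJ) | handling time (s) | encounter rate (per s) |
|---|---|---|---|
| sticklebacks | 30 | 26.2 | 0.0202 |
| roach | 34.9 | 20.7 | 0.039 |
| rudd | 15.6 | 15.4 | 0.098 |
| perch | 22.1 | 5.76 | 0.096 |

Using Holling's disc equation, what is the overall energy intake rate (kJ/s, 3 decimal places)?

1.277 kJ/s

R = Σλ_iE_i / (1 + Σλ_ih_i)
Numerator: 0.0202×30 + 0.039×34.9 + 0.098×15.6 + 0.096×22.1 = 5.618
Denominator: 1 + 0.0202×26.2 + 0.039×20.7 + 0.098×15.4 + 0.096×5.76 = 4.399
R = 5.618/4.399 = 1.277 kJ/s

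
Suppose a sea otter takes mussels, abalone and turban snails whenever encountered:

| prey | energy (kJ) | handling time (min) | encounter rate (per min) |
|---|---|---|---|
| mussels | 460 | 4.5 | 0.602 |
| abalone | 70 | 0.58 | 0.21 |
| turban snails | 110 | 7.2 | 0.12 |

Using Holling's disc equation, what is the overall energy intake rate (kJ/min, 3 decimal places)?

64.927 kJ/min

Energy encountered per unit search time: 0.602×460 + 0.21×70 + 0.12×110 = 304.8 kJ/min.
Handling time per unit search time: 0.602×4.5 + 0.21×0.58 + 0.12×7.2 = 3.695.
Rate = 304.8/(1 + 3.695) = 64.93 kJ/min.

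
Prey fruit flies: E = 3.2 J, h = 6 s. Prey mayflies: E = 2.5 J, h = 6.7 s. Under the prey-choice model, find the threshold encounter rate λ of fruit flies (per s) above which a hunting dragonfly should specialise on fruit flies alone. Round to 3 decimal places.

Drop mayflies once their profitability E₂/h₂ falls below the rate achievable on fruit flies alone: E₂/h₂ = λE₁/(1 + λh₁).
Solve for λ: λE₁h₂ = E₂(1 + λh₁) → λ(E₁h₂ − E₂h₁) = E₂ → λ = E₂/(E₁h₂ − E₂h₁).
λ = 2.5/(3.2×6.7 − 2.5×6) = 2.5/6.44 = 0.3882 per s.

0.388 per s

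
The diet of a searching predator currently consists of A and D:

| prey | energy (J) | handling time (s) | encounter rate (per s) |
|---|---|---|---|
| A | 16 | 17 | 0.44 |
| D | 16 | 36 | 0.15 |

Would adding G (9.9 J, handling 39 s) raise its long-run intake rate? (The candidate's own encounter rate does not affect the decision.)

No

Intake rate on the current diet: R = (0.44×16 + 0.15×16) / (1 + 0.44×17 + 0.15×36) = 9.44/13.88 = 0.6801 J/s.
Profitability of G: 9.9/39 = 0.2538 J/s.
0.2538 < 0.6801, so adding G would lower the average — exclude it.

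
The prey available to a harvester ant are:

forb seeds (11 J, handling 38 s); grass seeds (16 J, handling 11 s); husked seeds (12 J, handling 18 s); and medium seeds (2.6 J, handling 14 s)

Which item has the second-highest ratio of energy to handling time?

husked seeds

Profitability E/h (J/s): forb seeds = 11/38 = 0.289, grass seeds = 16/11 = 1.45, husked seeds = 12/18 = 0.667, medium seeds = 2.6/14 = 0.186.
Ranked: grass seeds > husked seeds > forb seeds > medium seeds.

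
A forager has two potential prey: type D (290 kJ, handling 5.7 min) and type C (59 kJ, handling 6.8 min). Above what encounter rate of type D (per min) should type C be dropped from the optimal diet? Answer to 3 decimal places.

The zero-one rule: include type C iff E₂/h₂ > λE₁/(1+λh₁). Equality gives the switch point.
λE₁h₂ = E₂ + λE₂h₁ ⇒ λ = E₂/(E₁h₂ − E₂h₁) = 59/(1972 − 336.3) = 0.03607 per min.

0.036 per min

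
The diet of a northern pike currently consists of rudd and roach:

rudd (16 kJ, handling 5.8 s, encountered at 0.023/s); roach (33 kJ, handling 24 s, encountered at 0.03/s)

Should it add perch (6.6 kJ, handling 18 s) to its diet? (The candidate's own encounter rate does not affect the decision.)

Intake rate on the current diet: R = (0.023×16 + 0.03×33) / (1 + 0.023×5.8 + 0.03×24) = 1.358/1.853 = 0.7327 kJ/s.
Profitability of perch: 6.6/18 = 0.3667 kJ/s.
Since 0.3667 < R, time spent handling perch is better spent searching.

No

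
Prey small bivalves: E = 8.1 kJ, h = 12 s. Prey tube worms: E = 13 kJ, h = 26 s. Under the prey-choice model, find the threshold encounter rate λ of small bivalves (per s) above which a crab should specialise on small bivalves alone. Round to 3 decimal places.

Drop tube worms once their profitability E₂/h₂ falls below the rate achievable on small bivalves alone: E₂/h₂ = λE₁/(1 + λh₁).
Solve for λ: λE₁h₂ = E₂(1 + λh₁) → λ(E₁h₂ − E₂h₁) = E₂ → λ = E₂/(E₁h₂ − E₂h₁).
λ = 13/(8.1×26 − 13×12) = 13/54.6 = 0.2381 per s.

0.238 per s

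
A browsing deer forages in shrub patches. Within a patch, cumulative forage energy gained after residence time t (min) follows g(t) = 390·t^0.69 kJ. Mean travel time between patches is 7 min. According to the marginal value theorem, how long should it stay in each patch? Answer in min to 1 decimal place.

15.6 min

Maximise g(t)/(T+t): set derivative to zero → g'(t)(T+t) = g(t).
g'(t) = 0.69·390·t^-0.31. Setting 0.69·390·t^-0.31 = 390·t^0.69/(7+t) gives 0.69(7+t) = t, so 0.31·t = 0.69×7.
t* = 0.69×7/0.31 = 15.58 min.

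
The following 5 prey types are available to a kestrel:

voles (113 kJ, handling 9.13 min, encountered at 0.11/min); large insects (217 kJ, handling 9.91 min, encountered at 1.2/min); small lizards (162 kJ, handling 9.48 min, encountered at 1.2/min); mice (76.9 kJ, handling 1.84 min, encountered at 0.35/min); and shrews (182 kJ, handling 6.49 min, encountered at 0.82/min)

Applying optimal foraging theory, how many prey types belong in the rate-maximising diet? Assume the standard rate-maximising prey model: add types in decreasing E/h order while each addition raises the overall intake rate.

2

Rank by E/h (kJ/min): mice 41.8, shrews 28, large insects 21.9, small lizards 17.1, voles 12.4. Include each in turn until the next type's E/h falls below the running intake rate.
Rate on top 1: 16.37. shrews: 28 > 16.37 → include.
Rate on top 2: 25.29. large insects: 21.9 < 25.29 → exclude; stop.
Optimal diet: mice, shrews — 2 of 5 types.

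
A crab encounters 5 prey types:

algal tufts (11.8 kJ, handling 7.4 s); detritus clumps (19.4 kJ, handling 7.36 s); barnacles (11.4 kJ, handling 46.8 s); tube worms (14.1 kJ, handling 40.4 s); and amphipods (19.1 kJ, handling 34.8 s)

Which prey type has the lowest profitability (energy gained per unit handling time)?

barnacles

In descending order of E/h:
detritus clumps: 19.4/7.36 = 2.64 kJ/s
algal tufts: 11.8/7.4 = 1.59 kJ/s
amphipods: 19.1/34.8 = 0.549 kJ/s
tube worms: 14.1/40.4 = 0.349 kJ/s
barnacles: 11.4/46.8 = 0.244 kJ/s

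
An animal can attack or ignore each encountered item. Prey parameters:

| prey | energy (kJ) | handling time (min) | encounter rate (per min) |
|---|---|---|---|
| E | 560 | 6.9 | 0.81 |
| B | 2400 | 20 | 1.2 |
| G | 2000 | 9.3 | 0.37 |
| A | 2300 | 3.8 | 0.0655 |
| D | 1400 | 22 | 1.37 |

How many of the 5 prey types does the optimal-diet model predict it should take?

Rank by E/h (kJ/min): A 605, G 215, B 120, E 81.2, D 63.6. Include each in turn until the next type's E/h falls below the running intake rate.
Rate on top 1: 120.6. G: 215 > 120.6 → include.
Rate on top 2: 189.9. B: 120 < 189.9 → exclude; stop.
Optimal diet: A, G — 2 of 5 types.

2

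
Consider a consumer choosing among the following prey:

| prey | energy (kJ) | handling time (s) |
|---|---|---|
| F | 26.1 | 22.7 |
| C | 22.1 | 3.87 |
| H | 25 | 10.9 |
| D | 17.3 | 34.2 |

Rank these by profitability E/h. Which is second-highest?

H

Profitability E/h (kJ/s): F = 26.1/22.7 = 1.15, C = 22.1/3.87 = 5.71, H = 25/10.9 = 2.29, D = 17.3/34.2 = 0.506.
Ranked: C > H > F > D.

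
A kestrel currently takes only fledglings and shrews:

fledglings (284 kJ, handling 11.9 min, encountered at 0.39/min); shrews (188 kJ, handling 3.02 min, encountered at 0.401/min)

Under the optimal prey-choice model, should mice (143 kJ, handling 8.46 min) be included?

Current rate: (0.39×284 + 0.401×188)/(1 + 0.39×11.9 + 0.401×3.02) = 27.17 kJ/min.
Profitability of mice: 143/8.46 = 16.9 kJ/min.
16.9 < 27.17, so adding mice would lower the average — exclude it.

No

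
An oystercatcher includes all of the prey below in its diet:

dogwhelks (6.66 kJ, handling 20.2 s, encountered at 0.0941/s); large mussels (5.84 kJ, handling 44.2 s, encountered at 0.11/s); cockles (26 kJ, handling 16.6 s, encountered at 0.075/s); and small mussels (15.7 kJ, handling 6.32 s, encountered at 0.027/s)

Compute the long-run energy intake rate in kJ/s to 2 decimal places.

0.40 kJ/s

R = Σλ_iE_i / (1 + Σλ_ih_i)
Numerator: 0.0941×6.66 + 0.11×5.84 + 0.075×26 + 0.027×15.7 = 3.643
Denominator: 1 + 0.0941×20.2 + 0.11×44.2 + 0.075×16.6 + 0.027×6.32 = 9.178
R = 3.643/9.178 = 0.3969 kJ/s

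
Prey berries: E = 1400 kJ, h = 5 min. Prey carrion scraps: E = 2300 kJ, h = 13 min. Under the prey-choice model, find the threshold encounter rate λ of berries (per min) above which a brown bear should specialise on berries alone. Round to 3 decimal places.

The zero-one rule: include carrion scraps iff E₂/h₂ > λE₁/(1+λh₁). Equality gives the switch point.
λE₁h₂ = E₂ + λE₂h₁ ⇒ λ = E₂/(E₁h₂ − E₂h₁) = 2300/(1.82e+04 − 1.15e+04) = 0.3433 per min.

0.343 per min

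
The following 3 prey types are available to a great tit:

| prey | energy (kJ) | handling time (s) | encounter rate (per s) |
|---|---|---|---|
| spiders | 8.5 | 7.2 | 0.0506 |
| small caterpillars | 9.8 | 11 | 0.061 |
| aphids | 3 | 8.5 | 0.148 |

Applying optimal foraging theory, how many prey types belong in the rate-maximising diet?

E/h in descending order: spiders 1.18, small caterpillars 0.891, aphids 0.353 kJ/s. The optimal diet is the largest prefix of this list for which every included type satisfies E_i/h_i > R on the types above it.
Rate on top 1: 0.3152. small caterpillars: 0.891 > 0.3152 → include.
Rate on top 2: 0.505. aphids: 0.353 < 0.505 → exclude; stop.
Optimal diet: spiders, small caterpillars — 2 of 3 types.

2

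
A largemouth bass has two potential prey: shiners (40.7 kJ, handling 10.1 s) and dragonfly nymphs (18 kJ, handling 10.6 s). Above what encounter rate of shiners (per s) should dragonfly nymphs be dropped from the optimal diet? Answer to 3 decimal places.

0.072 per s

At the threshold, the rate on shiners alone equals the profitability of dragonfly nymphs: λ·40.7/(1 + λ·10.1) = 18/10.6 = 1.698.
Rearranging, λ(40.7 − 1.698×10.1) = 1.698, so λ = 1.698/23.55 = 0.07211 per s.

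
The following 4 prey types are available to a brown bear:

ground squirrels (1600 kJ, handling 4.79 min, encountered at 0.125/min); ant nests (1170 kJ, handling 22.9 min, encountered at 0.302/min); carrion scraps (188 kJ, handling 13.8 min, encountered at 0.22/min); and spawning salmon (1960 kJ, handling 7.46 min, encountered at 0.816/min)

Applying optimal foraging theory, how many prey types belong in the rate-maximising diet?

2

Rank by E/h (kJ/min): ground squirrels 334, spawning salmon 263, ant nests 51.1, carrion scraps 13.6. Include each in turn until the next type's E/h falls below the running intake rate.
Rate on top 1: 125.1. spawning salmon: 263 > 125.1 → include.
Rate on top 2: 234.1. ant nests: 51.1 < 234.1 → exclude; stop.
Optimal diet: ground squirrels, spawning salmon — 2 of 4 types.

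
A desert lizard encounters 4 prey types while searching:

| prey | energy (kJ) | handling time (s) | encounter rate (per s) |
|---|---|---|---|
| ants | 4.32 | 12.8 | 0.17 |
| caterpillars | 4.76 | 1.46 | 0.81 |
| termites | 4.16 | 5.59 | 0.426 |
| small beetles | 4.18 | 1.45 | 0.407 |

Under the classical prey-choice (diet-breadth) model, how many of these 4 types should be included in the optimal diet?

2

Profitabilities (E/h, kJ/s): caterpillars 3.26, small beetles 2.88, termites 0.744, ants 0.338. Add prey in this order while the next type's profitability exceeds the intake rate on those already taken.
Rate on top 1: 1.767. small beetles: 2.88 > 1.767 → include.
Rate on top 2: 2.004. termites: 0.744 < 2.004 → exclude; stop.
Optimal diet: caterpillars, small beetles — 2 of 4 types.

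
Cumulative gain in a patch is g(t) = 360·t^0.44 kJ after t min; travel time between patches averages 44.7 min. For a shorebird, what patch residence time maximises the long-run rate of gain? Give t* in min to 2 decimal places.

Optimal t* satisfies g'(t*) = g(t*)/(T + t*).
g'(t) = 0.44·360·t^-0.56. Setting 0.44·360·t^-0.56 = 360·t^0.44/(44.7+t) gives 0.44(44.7+t) = t, so 0.56·t = 0.44×44.7.
t* = 0.44×44.7/0.56 = 35.12 min.

35.12 min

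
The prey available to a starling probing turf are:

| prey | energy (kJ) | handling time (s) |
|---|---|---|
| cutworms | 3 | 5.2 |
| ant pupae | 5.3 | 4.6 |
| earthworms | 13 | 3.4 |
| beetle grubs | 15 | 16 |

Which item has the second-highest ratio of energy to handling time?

Profitability E/h (kJ/s): cutworms = 3/5.2 = 0.577, ant pupae = 5.3/4.6 = 1.15, earthworms = 13/3.4 = 3.82, beetle grubs = 15/16 = 0.938.
Ranked: earthworms > ant pupae > beetle grubs > cutworms.

ant pupae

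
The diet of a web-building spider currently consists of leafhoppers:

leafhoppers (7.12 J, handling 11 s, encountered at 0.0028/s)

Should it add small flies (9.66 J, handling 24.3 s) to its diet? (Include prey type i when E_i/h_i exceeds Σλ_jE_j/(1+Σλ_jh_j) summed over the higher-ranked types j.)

On leafhoppers alone, R = ΣλE/(1+Σλh) = 0.01994/1.031 = 0.01934 J/s.
Profitability of small flies: 9.66/24.3 = 0.3975 J/s.
0.3975 > 0.01934, so adding small flies raises the average — include it.

Yes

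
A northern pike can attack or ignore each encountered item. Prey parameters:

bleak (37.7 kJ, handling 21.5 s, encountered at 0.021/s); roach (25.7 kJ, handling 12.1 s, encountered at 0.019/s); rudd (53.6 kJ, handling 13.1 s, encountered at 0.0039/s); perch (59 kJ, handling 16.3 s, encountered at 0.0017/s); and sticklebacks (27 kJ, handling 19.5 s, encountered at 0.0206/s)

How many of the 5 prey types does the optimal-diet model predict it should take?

5

Rank by E/h (kJ/s): rudd 4.09, perch 3.62, roach 2.12, bleak 1.75, sticklebacks 1.38. Include each in turn until the next type's E/h falls below the running intake rate.
Rate on top 1: 0.1989. perch: 3.62 > 0.1989 → include.
Rate on top 2: 0.2867. roach: 2.12 > 0.2867 → include.
Rate on top 3: 0.6095. bleak: 1.75 > 0.6095 → include.
Rate on top 4: 0.9029. sticklebacks: 1.38 > 0.9029 → include.
Optimal diet: rudd, perch, roach, bleak, sticklebacks — 5 of 5 types.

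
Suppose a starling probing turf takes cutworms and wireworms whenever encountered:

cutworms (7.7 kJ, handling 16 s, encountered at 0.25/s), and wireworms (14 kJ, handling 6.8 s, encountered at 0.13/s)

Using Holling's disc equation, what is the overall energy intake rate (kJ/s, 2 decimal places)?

Energy encountered per unit search time: 0.25×7.7 + 0.13×14 = 3.745 kJ/s.
Handling time per unit search time: 0.25×16 + 0.13×6.8 = 4.884.
Rate = 3.745/(1 + 4.884) = 0.6365 kJ/s.

0.64 kJ/s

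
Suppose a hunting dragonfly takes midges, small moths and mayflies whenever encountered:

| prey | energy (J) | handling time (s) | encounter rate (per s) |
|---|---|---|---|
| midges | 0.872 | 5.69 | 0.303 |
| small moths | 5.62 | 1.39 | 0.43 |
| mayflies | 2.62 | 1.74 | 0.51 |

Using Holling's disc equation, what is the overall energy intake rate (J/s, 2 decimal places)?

0.95 J/s

R = Σλ_iE_i / (1 + Σλ_ih_i)
Numerator: 0.303×0.872 + 0.43×5.62 + 0.51×2.62 = 4.017
Denominator: 1 + 0.303×5.69 + 0.43×1.39 + 0.51×1.74 = 4.209
R = 4.017/4.209 = 0.9543 J/s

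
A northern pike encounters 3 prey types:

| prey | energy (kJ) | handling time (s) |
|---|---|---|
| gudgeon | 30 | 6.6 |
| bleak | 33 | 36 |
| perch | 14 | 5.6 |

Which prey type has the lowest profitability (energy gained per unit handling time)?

bleak

Profitability E/h (kJ/s): gudgeon = 30/6.6 = 4.55, bleak = 33/36 = 0.917, perch = 14/5.6 = 2.5.
Ranked: gudgeon > perch > bleak.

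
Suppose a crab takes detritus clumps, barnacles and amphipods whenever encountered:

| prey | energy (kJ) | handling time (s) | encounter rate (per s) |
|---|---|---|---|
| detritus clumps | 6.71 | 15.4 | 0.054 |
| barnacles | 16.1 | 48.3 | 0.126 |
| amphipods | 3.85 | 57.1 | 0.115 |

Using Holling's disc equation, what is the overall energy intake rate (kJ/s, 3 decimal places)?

Energy encountered per unit search time: 0.054×6.71 + 0.126×16.1 + 0.115×3.85 = 2.834 kJ/s.
Handling time per unit search time: 0.054×15.4 + 0.126×48.3 + 0.115×57.1 = 13.48.
Rate = 2.834/(1 + 13.48) = 0.1956 kJ/s.

0.196 kJ/s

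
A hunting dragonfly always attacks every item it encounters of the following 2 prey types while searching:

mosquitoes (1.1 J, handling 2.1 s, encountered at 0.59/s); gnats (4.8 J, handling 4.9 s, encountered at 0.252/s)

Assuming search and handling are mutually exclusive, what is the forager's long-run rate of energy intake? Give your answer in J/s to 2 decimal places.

R = Σλ_iE_i / (1 + Σλ_ih_i)
Numerator: 0.59×1.1 + 0.252×4.8 = 1.859
Denominator: 1 + 0.59×2.1 + 0.252×4.9 = 3.474
R = 1.859/3.474 = 0.535 J/s

0.54 J/s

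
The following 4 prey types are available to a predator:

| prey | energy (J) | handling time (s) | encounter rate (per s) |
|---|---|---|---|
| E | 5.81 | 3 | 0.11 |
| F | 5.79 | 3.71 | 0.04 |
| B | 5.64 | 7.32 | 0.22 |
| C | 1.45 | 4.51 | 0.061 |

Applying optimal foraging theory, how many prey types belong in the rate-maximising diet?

E/h in descending order: E 1.94, F 1.56, B 0.77, C 0.322 J/s. The optimal diet is the largest prefix of this list for which every included type satisfies E_i/h_i > R on the types above it.
Rate on top 1: 0.4805. F: 1.56 > 0.4805 → include.
Rate on top 2: 0.5889. B: 0.77 > 0.5889 → include.
Rate on top 3: 0.6836. C: 0.322 < 0.6836 → exclude; stop.
Optimal diet: E, F, B — 3 of 4 types.

3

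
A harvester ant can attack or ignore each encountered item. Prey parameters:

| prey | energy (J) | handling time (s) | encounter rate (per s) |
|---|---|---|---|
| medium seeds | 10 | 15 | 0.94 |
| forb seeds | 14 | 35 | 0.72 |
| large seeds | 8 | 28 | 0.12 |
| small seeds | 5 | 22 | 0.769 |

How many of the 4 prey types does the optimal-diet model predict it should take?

1

E/h in descending order: medium seeds 0.667, forb seeds 0.4, large seeds 0.286, small seeds 0.227 J/s. The optimal diet is the largest prefix of this list for which every included type satisfies E_i/h_i > R on the types above it.
Rate on top 1: 0.6225. forb seeds: 0.4 < 0.6225 → exclude; stop.
Optimal diet: medium seeds — 1 of 4 types.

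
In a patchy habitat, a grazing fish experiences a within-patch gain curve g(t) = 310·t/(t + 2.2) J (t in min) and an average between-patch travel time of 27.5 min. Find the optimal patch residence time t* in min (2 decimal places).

Optimal t* satisfies g'(t*) = g(t*)/(T + t*).
g'(t) = 310·2.2/(t + 2.2)². Setting 310·2.2/(t+2.2)² = 310t/[(t+2.2)(27.5+t)] gives 2.2(27.5+t) = t(t+2.2), so t² = 2.2×27.5 = 60.5.
t* = √60.5 = 7.778 min.

7.78 min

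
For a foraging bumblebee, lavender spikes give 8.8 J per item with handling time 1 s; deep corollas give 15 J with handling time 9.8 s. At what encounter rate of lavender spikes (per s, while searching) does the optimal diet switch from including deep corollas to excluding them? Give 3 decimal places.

The zero-one rule: include deep corollas iff E₂/h₂ > λE₁/(1+λh₁). Equality gives the switch point.
λE₁h₂ = E₂ + λE₂h₁ ⇒ λ = E₂/(E₁h₂ − E₂h₁) = 15/(86.24 − 15) = 0.2106 per s.

0.211 per s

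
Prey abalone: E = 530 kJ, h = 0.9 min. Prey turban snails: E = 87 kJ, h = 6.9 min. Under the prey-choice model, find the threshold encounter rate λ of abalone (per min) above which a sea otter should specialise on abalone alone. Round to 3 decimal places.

At the threshold, the rate on abalone alone equals the profitability of turban snails: λ·530/(1 + λ·0.9) = 87/6.9 = 12.61.
Rearranging, λ(530 − 12.61×0.9) = 12.61, so λ = 12.61/518.7 = 0.02431 per min.

0.024 per min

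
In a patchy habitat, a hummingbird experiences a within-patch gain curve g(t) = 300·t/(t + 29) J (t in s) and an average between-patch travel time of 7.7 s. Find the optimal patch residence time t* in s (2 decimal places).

Maximise g(t)/(T+t): set derivative to zero → g'(t)(T+t) = g(t).
g'(t) = 300·29/(t + 29)². Setting 300·29/(t+29)² = 300t/[(t+29)(7.7+t)] gives 29(7.7+t) = t(t+29), so t² = 29×7.7 = 223.3.
t* = √223.3 = 14.94 s.

14.94 s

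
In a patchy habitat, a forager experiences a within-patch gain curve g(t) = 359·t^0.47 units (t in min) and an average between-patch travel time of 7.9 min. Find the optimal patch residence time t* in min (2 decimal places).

7.01 min

Optimal t* satisfies g'(t*) = g(t*)/(T + t*).
g'(t) = 0.47·359·t^-0.53. Setting 0.47·359·t^-0.53 = 359·t^0.47/(7.9+t) gives 0.47(7.9+t) = t, so 0.53·t = 0.47×7.9.
t* = 0.47×7.9/0.53 = 7.006 min.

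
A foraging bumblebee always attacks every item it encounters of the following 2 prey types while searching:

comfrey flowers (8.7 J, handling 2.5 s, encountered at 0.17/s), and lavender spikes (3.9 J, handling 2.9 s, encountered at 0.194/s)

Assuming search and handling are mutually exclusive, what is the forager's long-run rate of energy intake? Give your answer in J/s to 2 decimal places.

1.12 J/s

Energy encountered per unit search time: 0.17×8.7 + 0.194×3.9 = 2.236 J/s.
Handling time per unit search time: 0.17×2.5 + 0.194×2.9 = 0.9876.
Rate = 2.236/(1 + 0.9876) = 1.125 J/s.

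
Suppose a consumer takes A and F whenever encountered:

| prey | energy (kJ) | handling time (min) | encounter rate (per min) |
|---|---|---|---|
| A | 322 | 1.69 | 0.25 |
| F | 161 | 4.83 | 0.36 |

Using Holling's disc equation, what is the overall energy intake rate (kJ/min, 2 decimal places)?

43.80 kJ/min

R = Σλ_iE_i / (1 + Σλ_ih_i)
Numerator: 0.25×322 + 0.36×161 = 138.5
Denominator: 1 + 0.25×1.69 + 0.36×4.83 = 3.161
R = 138.5/3.161 = 43.8 kJ/min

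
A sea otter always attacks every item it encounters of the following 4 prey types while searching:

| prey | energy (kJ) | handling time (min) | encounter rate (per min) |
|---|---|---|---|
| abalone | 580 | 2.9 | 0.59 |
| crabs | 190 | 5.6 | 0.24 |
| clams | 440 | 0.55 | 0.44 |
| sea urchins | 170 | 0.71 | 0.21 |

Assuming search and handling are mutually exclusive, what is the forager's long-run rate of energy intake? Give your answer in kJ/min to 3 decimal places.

138.796 kJ/min

Energy encountered per unit search time: 0.59×580 + 0.24×190 + 0.44×440 + 0.21×170 = 617.1 kJ/min.
Handling time per unit search time: 0.59×2.9 + 0.24×5.6 + 0.44×0.55 + 0.21×0.71 = 3.446.
Rate = 617.1/(1 + 3.446) = 138.8 kJ/min.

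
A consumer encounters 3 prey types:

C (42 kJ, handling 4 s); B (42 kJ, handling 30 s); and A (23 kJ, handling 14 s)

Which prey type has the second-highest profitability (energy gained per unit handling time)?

Profitability E/h (kJ/s): C = 42/4 = 10.5, B = 42/30 = 1.4, A = 23/14 = 1.64.
Ranked: C > A > B.

A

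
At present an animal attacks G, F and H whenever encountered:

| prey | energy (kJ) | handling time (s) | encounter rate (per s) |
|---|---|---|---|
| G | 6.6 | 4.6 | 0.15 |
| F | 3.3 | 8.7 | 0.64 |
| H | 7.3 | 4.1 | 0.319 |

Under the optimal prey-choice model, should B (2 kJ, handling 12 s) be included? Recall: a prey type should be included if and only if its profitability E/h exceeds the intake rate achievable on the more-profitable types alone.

On G, F and H alone, R = ΣλE/(1+Σλh) = 5.431/8.566 = 0.634 kJ/s.
Profitability of B: 2/12 = 0.1667 kJ/s.
0.1667 < 0.634, so adding B would lower the average — exclude it.

No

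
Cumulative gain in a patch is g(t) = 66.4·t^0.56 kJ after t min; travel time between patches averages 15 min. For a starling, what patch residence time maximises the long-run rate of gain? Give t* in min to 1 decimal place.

19.1 min

Optimal t* satisfies g'(t*) = g(t*)/(T + t*).
g'(t) = 0.56·66.4·t^-0.44. Setting 0.56·66.4·t^-0.44 = 66.4·t^0.56/(15+t) gives 0.56(15+t) = t, so 0.44·t = 0.56×15.
t* = 0.56×15/0.44 = 19.09 min.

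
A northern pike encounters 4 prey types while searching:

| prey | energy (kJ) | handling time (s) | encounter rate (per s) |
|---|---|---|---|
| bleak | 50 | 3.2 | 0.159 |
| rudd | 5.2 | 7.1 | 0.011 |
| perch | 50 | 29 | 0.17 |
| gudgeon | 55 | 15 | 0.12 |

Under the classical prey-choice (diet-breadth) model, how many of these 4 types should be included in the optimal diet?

1

Rank by E/h (kJ/s): bleak 15.6, gudgeon 3.67, perch 1.72, rudd 0.732. Include each in turn until the next type's E/h falls below the running intake rate.
Rate on top 1: 5.269. gudgeon: 3.67 < 5.269 → exclude; stop.
Optimal diet: bleak — 1 of 4 types.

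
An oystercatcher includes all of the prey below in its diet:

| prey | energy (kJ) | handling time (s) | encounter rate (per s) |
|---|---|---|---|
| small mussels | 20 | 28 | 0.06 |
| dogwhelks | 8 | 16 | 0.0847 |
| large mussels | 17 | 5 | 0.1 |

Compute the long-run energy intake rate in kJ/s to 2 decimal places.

R = (0.06×20 + 0.0847×8 + 0.1×17) / (1 + 0.06×28 + 0.0847×16 + 0.1×5) = 3.578/4.535 = 0.7889 kJ/s.

0.79 kJ/s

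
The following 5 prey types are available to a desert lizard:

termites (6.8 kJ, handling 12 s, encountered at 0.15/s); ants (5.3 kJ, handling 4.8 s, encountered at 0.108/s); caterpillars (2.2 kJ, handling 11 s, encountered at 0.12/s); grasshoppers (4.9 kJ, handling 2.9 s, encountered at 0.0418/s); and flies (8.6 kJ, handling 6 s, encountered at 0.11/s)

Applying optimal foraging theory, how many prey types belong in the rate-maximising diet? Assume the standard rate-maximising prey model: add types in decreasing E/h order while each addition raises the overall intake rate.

3

Rank by E/h (kJ/s): grasshoppers 1.69, flies 1.43, ants 1.1, termites 0.567, caterpillars 0.2. Include each in turn until the next type's E/h falls below the running intake rate.
Rate on top 1: 0.1827. flies: 1.43 > 0.1827 → include.
Rate on top 2: 0.6461. ants: 1.1 > 0.6461 → include.
Rate on top 3: 0.7493. termites: 0.567 < 0.7493 → exclude; stop.
Optimal diet: grasshoppers, flies, ants — 3 of 5 types.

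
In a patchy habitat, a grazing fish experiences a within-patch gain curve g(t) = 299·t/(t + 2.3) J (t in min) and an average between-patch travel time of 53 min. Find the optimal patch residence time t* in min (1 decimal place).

11.0 min

By the marginal value theorem, leave when the instantaneous gain rate g'(t) equals the habitat-wide average g(t)/(T + t).
g'(t) = 299·2.3/(t + 2.3)². Setting 299·2.3/(t+2.3)² = 299t/[(t+2.3)(53+t)] gives 2.3(53+t) = t(t+2.3), so t² = 2.3×53 = 121.9.
t* = √121.9 = 11.04 min.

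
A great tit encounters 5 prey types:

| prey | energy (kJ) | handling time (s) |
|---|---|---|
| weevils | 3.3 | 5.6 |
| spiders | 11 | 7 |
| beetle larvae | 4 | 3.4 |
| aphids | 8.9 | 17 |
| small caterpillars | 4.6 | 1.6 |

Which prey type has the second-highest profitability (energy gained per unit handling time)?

spiders

Profitability E/h (kJ/s): weevils = 3.3/5.6 = 0.589, spiders = 11/7 = 1.57, beetle larvae = 4/3.4 = 1.18, aphids = 8.9/17 = 0.524, small caterpillars = 4.6/1.6 = 2.87.
Ranked: small caterpillars > spiders > beetle larvae > weevils > aphids.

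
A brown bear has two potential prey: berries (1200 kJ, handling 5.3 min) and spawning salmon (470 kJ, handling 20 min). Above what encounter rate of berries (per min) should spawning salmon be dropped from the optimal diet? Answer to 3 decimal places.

Drop spawning salmon once their profitability E₂/h₂ falls below the rate achievable on berries alone: E₂/h₂ = λE₁/(1 + λh₁).
Solve for λ: λE₁h₂ = E₂(1 + λh₁) → λ(E₁h₂ − E₂h₁) = E₂ → λ = E₂/(E₁h₂ − E₂h₁).
λ = 470/(1200×20 − 470×5.3) = 470/2.151e+04 = 0.02185 per min.

0.022 per min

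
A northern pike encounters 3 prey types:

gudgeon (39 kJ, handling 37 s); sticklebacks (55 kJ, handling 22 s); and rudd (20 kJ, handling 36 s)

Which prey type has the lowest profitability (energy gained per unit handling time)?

rudd

In descending order of E/h:
sticklebacks: 55/22 = 2.5 kJ/s
gudgeon: 39/37 = 1.05 kJ/s
rudd: 20/36 = 0.556 kJ/s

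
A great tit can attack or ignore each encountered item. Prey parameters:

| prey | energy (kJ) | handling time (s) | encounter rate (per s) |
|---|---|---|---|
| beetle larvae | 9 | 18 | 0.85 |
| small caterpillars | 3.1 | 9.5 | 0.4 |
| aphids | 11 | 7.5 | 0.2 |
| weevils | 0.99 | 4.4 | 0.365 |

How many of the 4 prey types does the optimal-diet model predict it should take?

1

Profitabilities (E/h, kJ/s): aphids 1.47, beetle larvae 0.5, small caterpillars 0.326, weevils 0.225. Add prey in this order while the next type's profitability exceeds the intake rate on those already taken.
Rate on top 1: 0.88. beetle larvae: 0.5 < 0.88 → exclude; stop.
Optimal diet: aphids — 1 of 4 types.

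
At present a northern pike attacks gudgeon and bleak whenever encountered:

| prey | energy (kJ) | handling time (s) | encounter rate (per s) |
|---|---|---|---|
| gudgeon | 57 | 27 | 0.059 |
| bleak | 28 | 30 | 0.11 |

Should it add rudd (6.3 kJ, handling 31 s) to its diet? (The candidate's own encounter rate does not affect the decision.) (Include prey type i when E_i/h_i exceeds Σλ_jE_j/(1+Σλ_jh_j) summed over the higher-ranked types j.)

On gudgeon and bleak alone, R = ΣλE/(1+Σλh) = 6.443/5.893 = 1.093 kJ/s.
rudd: E/h = 6.3/31 = 0.2032 kJ/s.
0.2032 < 1.093, so adding rudd would lower the average — exclude it.

No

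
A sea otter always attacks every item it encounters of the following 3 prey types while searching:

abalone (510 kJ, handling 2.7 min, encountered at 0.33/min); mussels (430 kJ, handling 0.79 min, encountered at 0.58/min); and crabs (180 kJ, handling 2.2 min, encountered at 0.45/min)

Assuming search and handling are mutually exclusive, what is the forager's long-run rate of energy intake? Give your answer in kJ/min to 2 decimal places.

R = Σλ_iE_i / (1 + Σλ_ih_i)
Numerator: 0.33×510 + 0.58×430 + 0.45×180 = 498.7
Denominator: 1 + 0.33×2.7 + 0.58×0.79 + 0.45×2.2 = 3.339
R = 498.7/3.339 = 149.3 kJ/min

149.35 kJ/min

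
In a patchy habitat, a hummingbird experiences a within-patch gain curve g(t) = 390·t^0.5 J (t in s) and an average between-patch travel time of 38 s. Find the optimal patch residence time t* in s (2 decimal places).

38.00 s

Maximise g(t)/(T+t): set derivative to zero → g'(t)(T+t) = g(t).
g'(t) = 0.5·390·t^-0.5. Setting 0.5·390·t^-0.5 = 390·t^0.5/(38+t) gives 0.5(38+t) = t, so 0.50·t = 0.5×38.
t* = 0.5×38/0.50 = 38 s.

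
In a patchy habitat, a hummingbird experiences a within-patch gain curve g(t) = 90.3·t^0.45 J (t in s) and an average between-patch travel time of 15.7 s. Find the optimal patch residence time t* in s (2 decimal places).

12.85 s

By the marginal value theorem, leave when the instantaneous gain rate g'(t) equals the habitat-wide average g(t)/(T + t).
g'(t) = 0.45·90.3·t^-0.55. Setting 0.45·90.3·t^-0.55 = 90.3·t^0.45/(15.7+t) gives 0.45(15.7+t) = t, so 0.55·t = 0.45×15.7.
t* = 0.45×15.7/0.55 = 12.85 s.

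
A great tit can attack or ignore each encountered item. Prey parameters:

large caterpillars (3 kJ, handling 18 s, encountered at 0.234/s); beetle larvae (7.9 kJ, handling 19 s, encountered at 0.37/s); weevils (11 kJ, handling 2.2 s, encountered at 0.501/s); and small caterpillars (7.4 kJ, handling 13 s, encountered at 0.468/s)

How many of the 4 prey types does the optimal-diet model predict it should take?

Rank by E/h (kJ/s): weevils 5, small caterpillars 0.569, beetle larvae 0.416, large caterpillars 0.167. Include each in turn until the next type's E/h falls below the running intake rate.
Rate on top 1: 2.622. small caterpillars: 0.569 < 2.622 → exclude; stop.
Optimal diet: weevils — 1 of 4 types.

1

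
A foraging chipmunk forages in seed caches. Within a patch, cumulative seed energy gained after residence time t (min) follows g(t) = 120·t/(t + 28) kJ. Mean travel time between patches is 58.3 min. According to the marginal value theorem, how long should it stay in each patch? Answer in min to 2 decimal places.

40.40 min

Optimal t* satisfies g'(t*) = g(t*)/(T + t*).
g'(t) = 120·28/(t + 28)². Setting 120·28/(t+28)² = 120t/[(t+28)(58.3+t)] gives 28(58.3+t) = t(t+28), so t² = 28×58.3 = 1632.
t* = √1632 = 40.4 min.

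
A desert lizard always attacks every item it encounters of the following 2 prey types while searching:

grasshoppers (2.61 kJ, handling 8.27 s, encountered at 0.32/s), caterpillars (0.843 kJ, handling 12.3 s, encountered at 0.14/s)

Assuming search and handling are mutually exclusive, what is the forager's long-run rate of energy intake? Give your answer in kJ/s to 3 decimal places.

R = (0.32×2.61 + 0.14×0.843) / (1 + 0.32×8.27 + 0.14×12.3) = 0.9532/5.368 = 0.1776 kJ/s.

0.178 kJ/s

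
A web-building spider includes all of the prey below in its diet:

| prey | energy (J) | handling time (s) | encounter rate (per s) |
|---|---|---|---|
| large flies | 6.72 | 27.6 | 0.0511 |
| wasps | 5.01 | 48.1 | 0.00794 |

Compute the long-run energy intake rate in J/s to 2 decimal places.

0.14 J/s

Energy encountered per unit search time: 0.0511×6.72 + 0.00794×5.01 = 0.3832 J/s.
Handling time per unit search time: 0.0511×27.6 + 0.00794×48.1 = 1.792.
Rate = 0.3832/(1 + 1.792) = 0.1372 J/s.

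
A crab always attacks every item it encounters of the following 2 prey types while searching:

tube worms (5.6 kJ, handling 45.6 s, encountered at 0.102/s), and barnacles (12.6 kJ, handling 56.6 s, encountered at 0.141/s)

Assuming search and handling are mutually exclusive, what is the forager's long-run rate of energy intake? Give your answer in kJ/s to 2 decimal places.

0.17 kJ/s

Energy encountered per unit search time: 0.102×5.6 + 0.141×12.6 = 2.348 kJ/s.
Handling time per unit search time: 0.102×45.6 + 0.141×56.6 = 12.63.
Rate = 2.348/(1 + 12.63) = 0.1722 kJ/s.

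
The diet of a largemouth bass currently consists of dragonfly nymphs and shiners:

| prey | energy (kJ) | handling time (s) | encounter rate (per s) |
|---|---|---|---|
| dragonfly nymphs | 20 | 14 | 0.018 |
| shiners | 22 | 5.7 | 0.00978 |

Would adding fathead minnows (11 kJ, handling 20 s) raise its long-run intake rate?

Yes

Current rate: (0.018×20 + 0.00978×22)/(1 + 0.018×14 + 0.00978×5.7) = 0.4398 kJ/s.
fathead minnows: E/h = 11/20 = 0.55 kJ/s.
0.55 > 0.4398, so adding fathead minnows raises the average — include it.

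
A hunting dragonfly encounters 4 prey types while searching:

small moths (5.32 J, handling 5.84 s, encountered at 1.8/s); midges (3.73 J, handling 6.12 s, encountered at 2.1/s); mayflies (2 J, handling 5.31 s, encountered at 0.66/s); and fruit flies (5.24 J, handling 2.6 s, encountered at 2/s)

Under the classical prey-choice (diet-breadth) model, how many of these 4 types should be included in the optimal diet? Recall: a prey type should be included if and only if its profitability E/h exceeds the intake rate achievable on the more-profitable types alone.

Profitabilities (E/h, J/s): fruit flies 2.02, small moths 0.911, midges 0.609, mayflies 0.377. Add prey in this order while the next type's profitability exceeds the intake rate on those already taken.
Rate on top 1: 1.69. small moths: 0.911 < 1.69 → exclude; stop.
Optimal diet: fruit flies — 1 of 4 types.

1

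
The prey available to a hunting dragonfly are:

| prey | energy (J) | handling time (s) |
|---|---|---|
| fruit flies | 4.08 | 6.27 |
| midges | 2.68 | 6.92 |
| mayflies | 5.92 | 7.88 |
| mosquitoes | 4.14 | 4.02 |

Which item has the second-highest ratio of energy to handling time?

mayflies

Profitability E/h (J/s): fruit flies = 4.08/6.27 = 0.651, midges = 2.68/6.92 = 0.387, mayflies = 5.92/7.88 = 0.751, mosquitoes = 4.14/4.02 = 1.03.
Ranked: mosquitoes > mayflies > fruit flies > midges.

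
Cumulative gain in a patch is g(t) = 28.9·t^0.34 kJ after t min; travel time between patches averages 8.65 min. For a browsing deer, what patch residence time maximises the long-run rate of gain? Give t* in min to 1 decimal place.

Maximise g(t)/(T+t): set derivative to zero → g'(t)(T+t) = g(t).
g'(t) = 0.34·28.9·t^-0.66. Setting 0.34·28.9·t^-0.66 = 28.9·t^0.34/(8.65+t) gives 0.34(8.65+t) = t, so 0.66·t = 0.34×8.65.
t* = 0.34×8.65/0.66 = 4.456 min.

4.5 min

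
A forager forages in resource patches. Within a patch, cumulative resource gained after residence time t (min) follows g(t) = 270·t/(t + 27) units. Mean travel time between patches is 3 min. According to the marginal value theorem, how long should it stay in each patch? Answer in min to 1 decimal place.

Maximise g(t)/(T+t): set derivative to zero → g'(t)(T+t) = g(t).
g'(t) = 270·27/(t + 27)². Setting 270·27/(t+27)² = 270t/[(t+27)(3+t)] gives 27(3+t) = t(t+27), so t² = 27×3 = 81.
t* = √81 = 9 min.

9.0 min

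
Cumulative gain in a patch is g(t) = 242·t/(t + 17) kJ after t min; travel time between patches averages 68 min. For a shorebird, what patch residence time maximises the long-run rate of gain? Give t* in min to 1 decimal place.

34.0 min

Maximise g(t)/(T+t): set derivative to zero → g'(t)(T+t) = g(t).
g'(t) = 242·17/(t + 17)². Setting 242·17/(t+17)² = 242t/[(t+17)(68+t)] gives 17(68+t) = t(t+17), so t² = 17×68 = 1156.
t* = √1156 = 34 min.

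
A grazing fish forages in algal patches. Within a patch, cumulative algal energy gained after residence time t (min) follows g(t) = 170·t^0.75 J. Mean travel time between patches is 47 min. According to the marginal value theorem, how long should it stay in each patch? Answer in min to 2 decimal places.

141.00 min

Maximise g(t)/(T+t): set derivative to zero → g'(t)(T+t) = g(t).
g'(t) = 0.75·170·t^-0.25. Setting 0.75·170·t^-0.25 = 170·t^0.75/(47+t) gives 0.75(47+t) = t, so 0.25·t = 0.75×47.
t* = 0.75×47/0.25 = 141 min.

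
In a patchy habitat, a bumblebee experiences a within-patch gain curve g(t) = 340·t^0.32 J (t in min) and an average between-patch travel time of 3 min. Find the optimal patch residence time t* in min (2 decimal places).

1.41 min

Optimal t* satisfies g'(t*) = g(t*)/(T + t*).
g'(t) = 0.32·340·t^-0.68. Setting 0.32·340·t^-0.68 = 340·t^0.32/(3+t) gives 0.32(3+t) = t, so 0.68·t = 0.32×3.
t* = 0.32×3/0.68 = 1.412 min.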